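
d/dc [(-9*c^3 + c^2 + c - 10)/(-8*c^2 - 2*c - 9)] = (72*c^4 + 36*c^3 + 249*c^2 - 178*c - 29)/(64*c^4 + 32*c^3 + 148*c^2 + 36*c + 81)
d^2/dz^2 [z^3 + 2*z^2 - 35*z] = 6*z + 4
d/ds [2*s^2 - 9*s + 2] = 4*s - 9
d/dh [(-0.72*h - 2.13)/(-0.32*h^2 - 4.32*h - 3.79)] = (0.2304*h^2 + 3.1104*h - (0.64*h + 4.32)*(0.72*h + 2.13) + 2.7288)/(0.32*h^2 + 4.32*h + 3.79)^2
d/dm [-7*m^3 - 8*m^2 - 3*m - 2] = -21*m^2 - 16*m - 3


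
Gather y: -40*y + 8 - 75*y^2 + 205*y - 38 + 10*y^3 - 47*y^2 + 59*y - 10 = 10*y^3 - 122*y^2 + 224*y - 40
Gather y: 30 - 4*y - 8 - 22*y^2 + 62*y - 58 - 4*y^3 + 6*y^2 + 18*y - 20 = -4*y^3 - 16*y^2 + 76*y - 56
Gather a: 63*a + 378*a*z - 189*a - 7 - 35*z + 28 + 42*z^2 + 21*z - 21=a*(378*z - 126) + 42*z^2 - 14*z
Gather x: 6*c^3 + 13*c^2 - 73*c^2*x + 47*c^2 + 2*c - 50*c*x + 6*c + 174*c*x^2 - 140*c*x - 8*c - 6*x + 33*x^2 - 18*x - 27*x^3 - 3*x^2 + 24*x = 6*c^3 + 60*c^2 - 27*x^3 + x^2*(174*c + 30) + x*(-73*c^2 - 190*c)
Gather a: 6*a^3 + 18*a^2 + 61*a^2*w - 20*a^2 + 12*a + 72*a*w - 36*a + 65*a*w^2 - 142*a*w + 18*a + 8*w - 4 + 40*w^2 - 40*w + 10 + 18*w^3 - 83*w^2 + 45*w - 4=6*a^3 + a^2*(61*w - 2) + a*(65*w^2 - 70*w - 6) + 18*w^3 - 43*w^2 + 13*w + 2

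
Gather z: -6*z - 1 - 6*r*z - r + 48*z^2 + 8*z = -r + 48*z^2 + z*(2 - 6*r) - 1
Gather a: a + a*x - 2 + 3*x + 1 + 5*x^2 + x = a*(x + 1) + 5*x^2 + 4*x - 1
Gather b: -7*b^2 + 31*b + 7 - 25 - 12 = -7*b^2 + 31*b - 30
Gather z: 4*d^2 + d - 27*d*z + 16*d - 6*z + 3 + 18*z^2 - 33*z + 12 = 4*d^2 + 17*d + 18*z^2 + z*(-27*d - 39) + 15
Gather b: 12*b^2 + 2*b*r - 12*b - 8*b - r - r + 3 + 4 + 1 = 12*b^2 + b*(2*r - 20) - 2*r + 8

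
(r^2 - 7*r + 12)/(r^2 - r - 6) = (r - 4)/(r + 2)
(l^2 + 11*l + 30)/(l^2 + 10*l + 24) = (l + 5)/(l + 4)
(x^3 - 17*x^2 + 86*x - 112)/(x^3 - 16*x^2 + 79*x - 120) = (x^2 - 9*x + 14)/(x^2 - 8*x + 15)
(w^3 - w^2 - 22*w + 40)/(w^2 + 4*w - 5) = (w^2 - 6*w + 8)/(w - 1)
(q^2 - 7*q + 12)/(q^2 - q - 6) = (q - 4)/(q + 2)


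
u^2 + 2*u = u*(u + 2)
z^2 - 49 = (z - 7)*(z + 7)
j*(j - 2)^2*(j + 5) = j^4 + j^3 - 16*j^2 + 20*j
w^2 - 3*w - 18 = (w - 6)*(w + 3)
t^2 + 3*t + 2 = (t + 1)*(t + 2)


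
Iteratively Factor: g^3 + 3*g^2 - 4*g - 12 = (g + 2)*(g^2 + g - 6) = (g + 2)*(g + 3)*(g - 2)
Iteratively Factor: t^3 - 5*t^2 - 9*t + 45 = (t - 5)*(t^2 - 9) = (t - 5)*(t - 3)*(t + 3)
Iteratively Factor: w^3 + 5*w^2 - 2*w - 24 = (w - 2)*(w^2 + 7*w + 12) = (w - 2)*(w + 3)*(w + 4)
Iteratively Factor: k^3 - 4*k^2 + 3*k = (k)*(k^2 - 4*k + 3) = k*(k - 1)*(k - 3)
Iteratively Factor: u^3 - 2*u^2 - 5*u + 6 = (u - 1)*(u^2 - u - 6) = (u - 3)*(u - 1)*(u + 2)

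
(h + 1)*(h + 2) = h^2 + 3*h + 2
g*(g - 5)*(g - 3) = g^3 - 8*g^2 + 15*g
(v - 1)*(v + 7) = v^2 + 6*v - 7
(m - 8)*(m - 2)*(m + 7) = m^3 - 3*m^2 - 54*m + 112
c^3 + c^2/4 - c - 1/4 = (c - 1)*(c + 1/4)*(c + 1)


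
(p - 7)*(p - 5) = p^2 - 12*p + 35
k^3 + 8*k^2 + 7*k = k*(k + 1)*(k + 7)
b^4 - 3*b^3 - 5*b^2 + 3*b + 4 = (b - 4)*(b - 1)*(b + 1)^2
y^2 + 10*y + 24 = (y + 4)*(y + 6)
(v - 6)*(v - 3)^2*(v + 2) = v^4 - 10*v^3 + 21*v^2 + 36*v - 108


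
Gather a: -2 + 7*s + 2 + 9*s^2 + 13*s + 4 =9*s^2 + 20*s + 4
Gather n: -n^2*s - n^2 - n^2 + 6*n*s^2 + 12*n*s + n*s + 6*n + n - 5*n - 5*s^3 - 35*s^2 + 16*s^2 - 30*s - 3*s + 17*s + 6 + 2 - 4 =n^2*(-s - 2) + n*(6*s^2 + 13*s + 2) - 5*s^3 - 19*s^2 - 16*s + 4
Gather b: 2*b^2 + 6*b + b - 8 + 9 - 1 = 2*b^2 + 7*b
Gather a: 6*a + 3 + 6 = 6*a + 9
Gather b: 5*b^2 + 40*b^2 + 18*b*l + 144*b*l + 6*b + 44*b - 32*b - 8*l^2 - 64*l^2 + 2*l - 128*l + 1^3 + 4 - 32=45*b^2 + b*(162*l + 18) - 72*l^2 - 126*l - 27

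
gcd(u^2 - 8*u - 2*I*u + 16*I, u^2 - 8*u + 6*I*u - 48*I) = u - 8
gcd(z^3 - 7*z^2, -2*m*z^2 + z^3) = z^2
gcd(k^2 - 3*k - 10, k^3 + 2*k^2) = k + 2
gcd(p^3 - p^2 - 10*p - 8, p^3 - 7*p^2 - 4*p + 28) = p + 2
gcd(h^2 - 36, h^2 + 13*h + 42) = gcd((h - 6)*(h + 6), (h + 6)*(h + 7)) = h + 6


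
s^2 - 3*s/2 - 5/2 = (s - 5/2)*(s + 1)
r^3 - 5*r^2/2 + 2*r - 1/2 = (r - 1)^2*(r - 1/2)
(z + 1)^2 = z^2 + 2*z + 1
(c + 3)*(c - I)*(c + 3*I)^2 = c^4 + 3*c^3 + 5*I*c^3 - 3*c^2 + 15*I*c^2 - 9*c + 9*I*c + 27*I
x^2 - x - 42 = (x - 7)*(x + 6)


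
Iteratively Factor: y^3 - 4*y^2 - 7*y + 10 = (y - 5)*(y^2 + y - 2) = (y - 5)*(y - 1)*(y + 2)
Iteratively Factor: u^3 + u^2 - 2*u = (u + 2)*(u^2 - u) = u*(u + 2)*(u - 1)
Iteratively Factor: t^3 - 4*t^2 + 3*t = (t - 1)*(t^2 - 3*t) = t*(t - 1)*(t - 3)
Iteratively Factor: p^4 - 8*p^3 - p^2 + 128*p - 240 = (p - 4)*(p^3 - 4*p^2 - 17*p + 60) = (p - 5)*(p - 4)*(p^2 + p - 12) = (p - 5)*(p - 4)*(p + 4)*(p - 3)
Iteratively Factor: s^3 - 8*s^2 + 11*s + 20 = (s + 1)*(s^2 - 9*s + 20) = (s - 5)*(s + 1)*(s - 4)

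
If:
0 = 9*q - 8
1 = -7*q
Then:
No Solution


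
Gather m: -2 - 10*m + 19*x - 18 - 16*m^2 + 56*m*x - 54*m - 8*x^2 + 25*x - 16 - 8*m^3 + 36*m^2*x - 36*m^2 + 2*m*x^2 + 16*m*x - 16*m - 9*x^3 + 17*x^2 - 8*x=-8*m^3 + m^2*(36*x - 52) + m*(2*x^2 + 72*x - 80) - 9*x^3 + 9*x^2 + 36*x - 36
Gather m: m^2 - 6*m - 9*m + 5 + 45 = m^2 - 15*m + 50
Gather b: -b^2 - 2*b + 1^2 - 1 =-b^2 - 2*b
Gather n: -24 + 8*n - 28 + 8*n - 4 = 16*n - 56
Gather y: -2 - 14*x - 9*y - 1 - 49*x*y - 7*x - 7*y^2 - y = -21*x - 7*y^2 + y*(-49*x - 10) - 3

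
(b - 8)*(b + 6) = b^2 - 2*b - 48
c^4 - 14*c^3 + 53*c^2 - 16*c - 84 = (c - 7)*(c - 6)*(c - 2)*(c + 1)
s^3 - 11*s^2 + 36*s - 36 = (s - 6)*(s - 3)*(s - 2)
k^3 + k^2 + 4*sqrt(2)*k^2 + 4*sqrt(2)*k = k*(k + 1)*(k + 4*sqrt(2))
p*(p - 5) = p^2 - 5*p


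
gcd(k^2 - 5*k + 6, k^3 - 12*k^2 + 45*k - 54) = k - 3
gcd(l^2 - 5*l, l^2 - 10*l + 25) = l - 5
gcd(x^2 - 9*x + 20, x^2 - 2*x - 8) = x - 4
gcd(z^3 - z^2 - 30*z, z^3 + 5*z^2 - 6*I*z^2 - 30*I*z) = z^2 + 5*z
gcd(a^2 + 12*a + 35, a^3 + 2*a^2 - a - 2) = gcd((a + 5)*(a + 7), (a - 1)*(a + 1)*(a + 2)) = 1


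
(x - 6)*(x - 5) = x^2 - 11*x + 30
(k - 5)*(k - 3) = k^2 - 8*k + 15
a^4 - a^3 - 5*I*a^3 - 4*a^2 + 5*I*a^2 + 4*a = a*(a - 1)*(a - 4*I)*(a - I)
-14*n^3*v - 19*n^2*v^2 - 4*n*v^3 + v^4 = v*(-7*n + v)*(n + v)*(2*n + v)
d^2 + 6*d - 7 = (d - 1)*(d + 7)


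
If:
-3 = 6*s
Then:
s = -1/2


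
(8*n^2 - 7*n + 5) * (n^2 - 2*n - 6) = 8*n^4 - 23*n^3 - 29*n^2 + 32*n - 30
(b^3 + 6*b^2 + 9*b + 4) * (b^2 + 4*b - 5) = b^5 + 10*b^4 + 28*b^3 + 10*b^2 - 29*b - 20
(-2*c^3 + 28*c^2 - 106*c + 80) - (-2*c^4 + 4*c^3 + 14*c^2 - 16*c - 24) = 2*c^4 - 6*c^3 + 14*c^2 - 90*c + 104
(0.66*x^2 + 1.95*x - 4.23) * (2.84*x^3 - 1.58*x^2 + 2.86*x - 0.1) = 1.8744*x^5 + 4.4952*x^4 - 13.2066*x^3 + 12.1944*x^2 - 12.2928*x + 0.423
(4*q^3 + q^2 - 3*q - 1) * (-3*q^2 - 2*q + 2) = -12*q^5 - 11*q^4 + 15*q^3 + 11*q^2 - 4*q - 2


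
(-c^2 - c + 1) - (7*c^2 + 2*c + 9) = -8*c^2 - 3*c - 8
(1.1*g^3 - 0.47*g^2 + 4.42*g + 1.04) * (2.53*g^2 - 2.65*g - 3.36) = 2.783*g^5 - 4.1041*g^4 + 8.7321*g^3 - 7.5026*g^2 - 17.6072*g - 3.4944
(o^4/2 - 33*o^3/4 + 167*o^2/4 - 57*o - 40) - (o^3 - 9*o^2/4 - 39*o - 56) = o^4/2 - 37*o^3/4 + 44*o^2 - 18*o + 16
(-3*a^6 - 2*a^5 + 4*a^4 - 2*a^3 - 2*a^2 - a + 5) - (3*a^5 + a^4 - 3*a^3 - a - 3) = -3*a^6 - 5*a^5 + 3*a^4 + a^3 - 2*a^2 + 8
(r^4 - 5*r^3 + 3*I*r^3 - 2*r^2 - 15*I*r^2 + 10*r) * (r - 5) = r^5 - 10*r^4 + 3*I*r^4 + 23*r^3 - 30*I*r^3 + 20*r^2 + 75*I*r^2 - 50*r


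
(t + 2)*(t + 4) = t^2 + 6*t + 8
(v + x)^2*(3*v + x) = 3*v^3 + 7*v^2*x + 5*v*x^2 + x^3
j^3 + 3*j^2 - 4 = (j - 1)*(j + 2)^2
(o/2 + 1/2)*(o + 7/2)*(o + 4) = o^3/2 + 17*o^2/4 + 43*o/4 + 7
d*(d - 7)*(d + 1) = d^3 - 6*d^2 - 7*d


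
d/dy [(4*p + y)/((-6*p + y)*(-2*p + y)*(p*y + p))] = (-(2*p - y)*(4*p + y)*(6*p - y) + (2*p - y)*(4*p + y)*(y + 1) + (2*p - y)*(6*p - y)*(y + 1) + (4*p + y)*(6*p - y)*(y + 1))/(p*(2*p - y)^2*(6*p - y)^2*(y + 1)^2)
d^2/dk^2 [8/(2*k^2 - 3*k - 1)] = 16*(4*k^2 - 6*k - (4*k - 3)^2 - 2)/(-2*k^2 + 3*k + 1)^3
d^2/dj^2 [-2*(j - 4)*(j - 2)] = -4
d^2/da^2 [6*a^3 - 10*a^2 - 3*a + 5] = 36*a - 20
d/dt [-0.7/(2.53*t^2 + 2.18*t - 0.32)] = (3.542*t + 1.526)/(2.53*t^2 + 2.18*t - 0.32)^2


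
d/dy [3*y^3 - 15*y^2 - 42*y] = 9*y^2 - 30*y - 42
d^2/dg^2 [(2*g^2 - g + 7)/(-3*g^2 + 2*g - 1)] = 2*(-3*g^3 - 171*g^2 + 117*g - 7)/(27*g^6 - 54*g^5 + 63*g^4 - 44*g^3 + 21*g^2 - 6*g + 1)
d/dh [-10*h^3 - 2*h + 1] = -30*h^2 - 2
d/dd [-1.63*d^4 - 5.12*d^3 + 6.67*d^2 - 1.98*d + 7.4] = -6.52*d^3 - 15.36*d^2 + 13.34*d - 1.98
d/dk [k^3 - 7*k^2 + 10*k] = 3*k^2 - 14*k + 10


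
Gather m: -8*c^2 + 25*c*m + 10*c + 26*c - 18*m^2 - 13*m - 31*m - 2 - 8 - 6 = -8*c^2 + 36*c - 18*m^2 + m*(25*c - 44) - 16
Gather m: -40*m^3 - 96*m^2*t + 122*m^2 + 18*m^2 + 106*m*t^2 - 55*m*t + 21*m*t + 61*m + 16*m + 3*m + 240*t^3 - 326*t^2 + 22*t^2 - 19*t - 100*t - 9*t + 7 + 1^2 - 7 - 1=-40*m^3 + m^2*(140 - 96*t) + m*(106*t^2 - 34*t + 80) + 240*t^3 - 304*t^2 - 128*t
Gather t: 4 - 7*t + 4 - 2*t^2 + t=-2*t^2 - 6*t + 8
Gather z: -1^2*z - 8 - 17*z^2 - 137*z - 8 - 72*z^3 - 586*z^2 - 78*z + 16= -72*z^3 - 603*z^2 - 216*z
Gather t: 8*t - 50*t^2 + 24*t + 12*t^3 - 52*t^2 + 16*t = 12*t^3 - 102*t^2 + 48*t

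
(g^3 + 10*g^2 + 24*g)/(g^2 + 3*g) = (g^2 + 10*g + 24)/(g + 3)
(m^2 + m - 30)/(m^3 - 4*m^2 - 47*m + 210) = (m + 6)/(m^2 + m - 42)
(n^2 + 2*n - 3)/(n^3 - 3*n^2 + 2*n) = (n + 3)/(n*(n - 2))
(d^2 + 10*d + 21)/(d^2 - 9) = (d + 7)/(d - 3)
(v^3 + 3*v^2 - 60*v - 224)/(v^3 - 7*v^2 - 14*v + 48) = (v^2 + 11*v + 28)/(v^2 + v - 6)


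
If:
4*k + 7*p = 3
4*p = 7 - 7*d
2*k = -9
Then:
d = -5/7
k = -9/2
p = 3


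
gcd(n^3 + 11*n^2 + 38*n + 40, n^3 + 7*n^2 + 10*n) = n^2 + 7*n + 10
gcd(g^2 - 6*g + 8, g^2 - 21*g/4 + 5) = g - 4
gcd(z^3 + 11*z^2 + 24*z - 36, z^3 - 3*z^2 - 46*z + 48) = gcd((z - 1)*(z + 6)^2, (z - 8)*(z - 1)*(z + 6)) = z^2 + 5*z - 6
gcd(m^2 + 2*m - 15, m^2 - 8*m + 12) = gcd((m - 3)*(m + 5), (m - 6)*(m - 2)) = 1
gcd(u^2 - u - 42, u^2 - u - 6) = 1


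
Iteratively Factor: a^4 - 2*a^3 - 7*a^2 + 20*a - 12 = (a - 2)*(a^3 - 7*a + 6) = (a - 2)^2*(a^2 + 2*a - 3) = (a - 2)^2*(a - 1)*(a + 3)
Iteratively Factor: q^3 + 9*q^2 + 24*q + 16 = (q + 4)*(q^2 + 5*q + 4) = (q + 1)*(q + 4)*(q + 4)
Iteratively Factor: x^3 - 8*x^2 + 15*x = (x - 5)*(x^2 - 3*x) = (x - 5)*(x - 3)*(x)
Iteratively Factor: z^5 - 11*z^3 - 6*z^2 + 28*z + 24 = (z + 2)*(z^4 - 2*z^3 - 7*z^2 + 8*z + 12) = (z + 2)^2*(z^3 - 4*z^2 + z + 6) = (z - 3)*(z + 2)^2*(z^2 - z - 2) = (z - 3)*(z - 2)*(z + 2)^2*(z + 1)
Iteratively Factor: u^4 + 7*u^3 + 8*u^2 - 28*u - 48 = (u + 4)*(u^3 + 3*u^2 - 4*u - 12) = (u + 2)*(u + 4)*(u^2 + u - 6) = (u + 2)*(u + 3)*(u + 4)*(u - 2)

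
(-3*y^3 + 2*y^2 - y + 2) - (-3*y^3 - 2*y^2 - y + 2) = 4*y^2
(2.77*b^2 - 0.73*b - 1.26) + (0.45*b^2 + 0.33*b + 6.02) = 3.22*b^2 - 0.4*b + 4.76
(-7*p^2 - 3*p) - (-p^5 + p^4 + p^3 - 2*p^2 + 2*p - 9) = p^5 - p^4 - p^3 - 5*p^2 - 5*p + 9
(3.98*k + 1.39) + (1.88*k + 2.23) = 5.86*k + 3.62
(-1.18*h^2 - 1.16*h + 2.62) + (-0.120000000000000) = -1.18*h^2 - 1.16*h + 2.5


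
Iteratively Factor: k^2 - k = (k)*(k - 1)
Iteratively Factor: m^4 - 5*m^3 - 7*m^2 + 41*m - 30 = (m - 1)*(m^3 - 4*m^2 - 11*m + 30) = (m - 5)*(m - 1)*(m^2 + m - 6) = (m - 5)*(m - 1)*(m + 3)*(m - 2)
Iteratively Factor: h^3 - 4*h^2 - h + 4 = (h - 1)*(h^2 - 3*h - 4) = (h - 1)*(h + 1)*(h - 4)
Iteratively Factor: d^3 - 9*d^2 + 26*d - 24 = (d - 2)*(d^2 - 7*d + 12) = (d - 4)*(d - 2)*(d - 3)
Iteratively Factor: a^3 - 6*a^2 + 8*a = (a)*(a^2 - 6*a + 8) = a*(a - 4)*(a - 2)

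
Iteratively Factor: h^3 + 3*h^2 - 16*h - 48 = (h + 3)*(h^2 - 16) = (h + 3)*(h + 4)*(h - 4)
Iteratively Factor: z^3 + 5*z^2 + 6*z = (z)*(z^2 + 5*z + 6) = z*(z + 3)*(z + 2)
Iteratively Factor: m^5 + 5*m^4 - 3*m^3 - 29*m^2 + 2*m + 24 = (m - 2)*(m^4 + 7*m^3 + 11*m^2 - 7*m - 12) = (m - 2)*(m + 4)*(m^3 + 3*m^2 - m - 3) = (m - 2)*(m + 1)*(m + 4)*(m^2 + 2*m - 3) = (m - 2)*(m + 1)*(m + 3)*(m + 4)*(m - 1)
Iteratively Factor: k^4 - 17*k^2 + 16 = (k + 1)*(k^3 - k^2 - 16*k + 16) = (k - 4)*(k + 1)*(k^2 + 3*k - 4) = (k - 4)*(k - 1)*(k + 1)*(k + 4)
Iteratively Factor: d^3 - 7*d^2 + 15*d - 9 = (d - 3)*(d^2 - 4*d + 3) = (d - 3)*(d - 1)*(d - 3)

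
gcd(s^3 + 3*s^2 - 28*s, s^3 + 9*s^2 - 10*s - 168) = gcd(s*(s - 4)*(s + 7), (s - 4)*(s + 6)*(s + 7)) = s^2 + 3*s - 28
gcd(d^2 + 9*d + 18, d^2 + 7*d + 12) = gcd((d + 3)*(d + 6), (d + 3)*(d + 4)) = d + 3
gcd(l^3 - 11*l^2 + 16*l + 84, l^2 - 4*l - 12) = l^2 - 4*l - 12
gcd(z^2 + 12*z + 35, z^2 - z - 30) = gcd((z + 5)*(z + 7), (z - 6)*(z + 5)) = z + 5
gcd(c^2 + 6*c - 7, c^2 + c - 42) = c + 7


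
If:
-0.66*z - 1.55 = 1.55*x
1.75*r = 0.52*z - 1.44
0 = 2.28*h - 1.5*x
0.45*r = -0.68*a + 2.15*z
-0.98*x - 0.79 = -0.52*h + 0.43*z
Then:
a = -2.30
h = -0.39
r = -1.11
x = -0.59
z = -0.96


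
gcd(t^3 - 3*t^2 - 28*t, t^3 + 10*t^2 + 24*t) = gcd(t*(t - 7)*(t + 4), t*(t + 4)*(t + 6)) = t^2 + 4*t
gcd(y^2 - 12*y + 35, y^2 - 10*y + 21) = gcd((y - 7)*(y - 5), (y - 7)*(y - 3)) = y - 7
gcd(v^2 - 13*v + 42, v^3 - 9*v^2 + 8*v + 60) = v - 6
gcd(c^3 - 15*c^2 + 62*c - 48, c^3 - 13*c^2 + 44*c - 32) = c^2 - 9*c + 8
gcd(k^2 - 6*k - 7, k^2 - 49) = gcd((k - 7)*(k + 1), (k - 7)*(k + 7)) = k - 7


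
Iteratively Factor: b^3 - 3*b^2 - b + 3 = (b - 1)*(b^2 - 2*b - 3) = (b - 3)*(b - 1)*(b + 1)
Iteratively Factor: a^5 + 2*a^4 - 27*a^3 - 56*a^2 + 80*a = (a)*(a^4 + 2*a^3 - 27*a^2 - 56*a + 80) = a*(a - 5)*(a^3 + 7*a^2 + 8*a - 16) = a*(a - 5)*(a - 1)*(a^2 + 8*a + 16) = a*(a - 5)*(a - 1)*(a + 4)*(a + 4)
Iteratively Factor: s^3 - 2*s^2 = (s)*(s^2 - 2*s) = s*(s - 2)*(s)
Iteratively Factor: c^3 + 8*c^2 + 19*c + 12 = (c + 3)*(c^2 + 5*c + 4) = (c + 1)*(c + 3)*(c + 4)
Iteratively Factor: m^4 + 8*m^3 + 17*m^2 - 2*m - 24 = (m + 2)*(m^3 + 6*m^2 + 5*m - 12) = (m - 1)*(m + 2)*(m^2 + 7*m + 12) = (m - 1)*(m + 2)*(m + 3)*(m + 4)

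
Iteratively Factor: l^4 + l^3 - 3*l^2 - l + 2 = (l - 1)*(l^3 + 2*l^2 - l - 2) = (l - 1)^2*(l^2 + 3*l + 2) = (l - 1)^2*(l + 2)*(l + 1)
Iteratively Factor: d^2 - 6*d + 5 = (d - 5)*(d - 1)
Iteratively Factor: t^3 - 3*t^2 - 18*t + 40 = (t - 5)*(t^2 + 2*t - 8) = (t - 5)*(t + 4)*(t - 2)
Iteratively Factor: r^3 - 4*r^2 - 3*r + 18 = (r - 3)*(r^2 - r - 6) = (r - 3)*(r + 2)*(r - 3)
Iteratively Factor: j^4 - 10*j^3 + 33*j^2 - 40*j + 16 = (j - 1)*(j^3 - 9*j^2 + 24*j - 16) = (j - 4)*(j - 1)*(j^2 - 5*j + 4) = (j - 4)^2*(j - 1)*(j - 1)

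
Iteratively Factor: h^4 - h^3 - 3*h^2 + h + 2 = (h + 1)*(h^3 - 2*h^2 - h + 2) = (h - 1)*(h + 1)*(h^2 - h - 2) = (h - 1)*(h + 1)^2*(h - 2)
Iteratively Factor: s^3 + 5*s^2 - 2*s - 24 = (s - 2)*(s^2 + 7*s + 12) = (s - 2)*(s + 4)*(s + 3)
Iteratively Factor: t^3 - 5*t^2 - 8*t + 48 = (t + 3)*(t^2 - 8*t + 16) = (t - 4)*(t + 3)*(t - 4)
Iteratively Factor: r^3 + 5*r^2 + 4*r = (r + 4)*(r^2 + r) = (r + 1)*(r + 4)*(r)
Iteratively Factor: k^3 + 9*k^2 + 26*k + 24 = (k + 4)*(k^2 + 5*k + 6) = (k + 2)*(k + 4)*(k + 3)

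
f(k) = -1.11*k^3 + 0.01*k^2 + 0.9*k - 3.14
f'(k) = -3.33*k^2 + 0.02*k + 0.9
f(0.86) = -3.06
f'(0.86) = -1.55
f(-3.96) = 62.38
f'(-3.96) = -51.40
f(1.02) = -3.39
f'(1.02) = -2.54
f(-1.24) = -2.12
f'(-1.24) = -4.25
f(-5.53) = 179.90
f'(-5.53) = -101.04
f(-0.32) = -3.39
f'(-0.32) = 0.55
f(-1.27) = -1.99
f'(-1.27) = -4.50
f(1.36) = -4.69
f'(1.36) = -5.23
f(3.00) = -30.32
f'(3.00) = -29.01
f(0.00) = -3.14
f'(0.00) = 0.90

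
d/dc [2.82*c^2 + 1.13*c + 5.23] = 5.64*c + 1.13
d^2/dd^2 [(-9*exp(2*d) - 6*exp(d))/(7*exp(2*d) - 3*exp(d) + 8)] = (-483*exp(4*d) + 1809*exp(3*d) + 2664*exp(2*d) - 2448*exp(d) - 384)*exp(d)/(343*exp(6*d) - 441*exp(5*d) + 1365*exp(4*d) - 1035*exp(3*d) + 1560*exp(2*d) - 576*exp(d) + 512)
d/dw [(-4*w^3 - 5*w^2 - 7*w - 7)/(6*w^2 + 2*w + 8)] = (-12*w^4 - 8*w^3 - 32*w^2 + 2*w - 21)/(2*(9*w^4 + 6*w^3 + 25*w^2 + 8*w + 16))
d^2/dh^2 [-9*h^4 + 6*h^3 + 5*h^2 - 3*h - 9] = -108*h^2 + 36*h + 10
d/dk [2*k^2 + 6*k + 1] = 4*k + 6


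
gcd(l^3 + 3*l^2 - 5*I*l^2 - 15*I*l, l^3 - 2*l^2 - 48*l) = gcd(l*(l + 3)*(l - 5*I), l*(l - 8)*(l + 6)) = l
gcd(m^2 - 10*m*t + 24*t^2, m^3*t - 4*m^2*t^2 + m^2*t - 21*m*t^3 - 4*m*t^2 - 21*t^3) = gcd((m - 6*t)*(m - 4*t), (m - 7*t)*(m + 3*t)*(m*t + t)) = 1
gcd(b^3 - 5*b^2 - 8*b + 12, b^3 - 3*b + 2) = b^2 + b - 2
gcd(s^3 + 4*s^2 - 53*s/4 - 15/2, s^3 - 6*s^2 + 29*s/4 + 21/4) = s + 1/2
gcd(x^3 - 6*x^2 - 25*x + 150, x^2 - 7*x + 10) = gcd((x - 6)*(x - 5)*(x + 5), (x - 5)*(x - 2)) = x - 5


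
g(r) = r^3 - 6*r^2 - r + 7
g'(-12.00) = 575.00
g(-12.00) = -2573.00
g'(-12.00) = 575.00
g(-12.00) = -2573.00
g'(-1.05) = 14.91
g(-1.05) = 0.28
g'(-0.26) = 2.32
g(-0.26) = 6.84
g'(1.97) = -13.00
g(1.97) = -10.61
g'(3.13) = -9.17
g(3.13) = -24.25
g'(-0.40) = 4.28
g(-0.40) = 6.38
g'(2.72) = -11.44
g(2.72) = -19.99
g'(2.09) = -12.98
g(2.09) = -12.17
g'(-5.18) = 141.66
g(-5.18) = -287.81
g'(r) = 3*r^2 - 12*r - 1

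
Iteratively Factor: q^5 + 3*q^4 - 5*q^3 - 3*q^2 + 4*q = (q)*(q^4 + 3*q^3 - 5*q^2 - 3*q + 4) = q*(q + 1)*(q^3 + 2*q^2 - 7*q + 4) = q*(q - 1)*(q + 1)*(q^2 + 3*q - 4) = q*(q - 1)^2*(q + 1)*(q + 4)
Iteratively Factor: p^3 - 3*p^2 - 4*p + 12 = (p - 2)*(p^2 - p - 6) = (p - 2)*(p + 2)*(p - 3)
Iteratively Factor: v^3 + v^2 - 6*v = (v)*(v^2 + v - 6) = v*(v + 3)*(v - 2)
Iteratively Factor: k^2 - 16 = (k + 4)*(k - 4)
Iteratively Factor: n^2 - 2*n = (n - 2)*(n)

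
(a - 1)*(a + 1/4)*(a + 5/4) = a^3 + a^2/2 - 19*a/16 - 5/16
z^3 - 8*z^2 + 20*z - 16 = (z - 4)*(z - 2)^2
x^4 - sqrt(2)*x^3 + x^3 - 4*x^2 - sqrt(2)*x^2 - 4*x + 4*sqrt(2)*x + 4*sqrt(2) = (x - 2)*(x + 1)*(x + 2)*(x - sqrt(2))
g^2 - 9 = (g - 3)*(g + 3)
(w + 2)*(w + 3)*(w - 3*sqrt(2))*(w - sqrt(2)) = w^4 - 4*sqrt(2)*w^3 + 5*w^3 - 20*sqrt(2)*w^2 + 12*w^2 - 24*sqrt(2)*w + 30*w + 36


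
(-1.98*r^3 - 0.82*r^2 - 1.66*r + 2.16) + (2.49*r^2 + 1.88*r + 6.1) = -1.98*r^3 + 1.67*r^2 + 0.22*r + 8.26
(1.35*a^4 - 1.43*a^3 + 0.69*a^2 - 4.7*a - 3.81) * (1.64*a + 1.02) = 2.214*a^5 - 0.9682*a^4 - 0.327*a^3 - 7.0042*a^2 - 11.0424*a - 3.8862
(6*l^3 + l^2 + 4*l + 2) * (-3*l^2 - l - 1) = -18*l^5 - 9*l^4 - 19*l^3 - 11*l^2 - 6*l - 2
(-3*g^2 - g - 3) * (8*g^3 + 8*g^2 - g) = -24*g^5 - 32*g^4 - 29*g^3 - 23*g^2 + 3*g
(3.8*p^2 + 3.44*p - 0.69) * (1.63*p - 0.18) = 6.194*p^3 + 4.9232*p^2 - 1.7439*p + 0.1242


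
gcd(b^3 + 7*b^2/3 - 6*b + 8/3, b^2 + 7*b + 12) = b + 4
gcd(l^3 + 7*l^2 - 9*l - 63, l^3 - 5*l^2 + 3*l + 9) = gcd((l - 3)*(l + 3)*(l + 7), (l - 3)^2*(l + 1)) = l - 3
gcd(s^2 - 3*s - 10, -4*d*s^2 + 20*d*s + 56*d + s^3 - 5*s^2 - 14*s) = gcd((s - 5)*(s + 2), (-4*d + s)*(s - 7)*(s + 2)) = s + 2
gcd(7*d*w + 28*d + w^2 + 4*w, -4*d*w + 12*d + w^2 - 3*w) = 1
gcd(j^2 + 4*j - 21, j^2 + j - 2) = 1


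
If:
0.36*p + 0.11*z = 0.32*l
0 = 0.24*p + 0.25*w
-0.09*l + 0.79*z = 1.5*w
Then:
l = -0.294117647058824*z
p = -0.566993464052288*z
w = 0.544313725490196*z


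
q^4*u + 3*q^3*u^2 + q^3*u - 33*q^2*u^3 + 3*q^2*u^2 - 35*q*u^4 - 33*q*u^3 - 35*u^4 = (q - 5*u)*(q + u)*(q + 7*u)*(q*u + u)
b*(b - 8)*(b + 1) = b^3 - 7*b^2 - 8*b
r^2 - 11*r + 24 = (r - 8)*(r - 3)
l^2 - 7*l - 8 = (l - 8)*(l + 1)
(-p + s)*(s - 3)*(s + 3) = -p*s^2 + 9*p + s^3 - 9*s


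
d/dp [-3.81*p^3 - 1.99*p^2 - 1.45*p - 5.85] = -11.43*p^2 - 3.98*p - 1.45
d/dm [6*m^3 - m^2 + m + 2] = 18*m^2 - 2*m + 1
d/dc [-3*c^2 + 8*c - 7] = 8 - 6*c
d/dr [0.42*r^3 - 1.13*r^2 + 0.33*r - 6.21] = 1.26*r^2 - 2.26*r + 0.33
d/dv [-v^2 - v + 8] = -2*v - 1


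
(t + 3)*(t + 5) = t^2 + 8*t + 15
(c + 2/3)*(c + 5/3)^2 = c^3 + 4*c^2 + 5*c + 50/27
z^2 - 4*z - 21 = (z - 7)*(z + 3)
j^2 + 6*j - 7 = (j - 1)*(j + 7)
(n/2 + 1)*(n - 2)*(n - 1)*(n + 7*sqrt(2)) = n^4/2 - n^3/2 + 7*sqrt(2)*n^3/2 - 7*sqrt(2)*n^2/2 - 2*n^2 - 14*sqrt(2)*n + 2*n + 14*sqrt(2)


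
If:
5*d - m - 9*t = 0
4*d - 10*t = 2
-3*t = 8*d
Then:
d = 3/46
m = 87/46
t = -4/23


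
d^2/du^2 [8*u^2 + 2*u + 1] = 16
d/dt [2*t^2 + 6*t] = 4*t + 6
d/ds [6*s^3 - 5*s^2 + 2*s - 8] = 18*s^2 - 10*s + 2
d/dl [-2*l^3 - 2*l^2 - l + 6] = -6*l^2 - 4*l - 1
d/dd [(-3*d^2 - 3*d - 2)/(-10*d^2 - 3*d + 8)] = (-21*d^2 - 88*d - 30)/(100*d^4 + 60*d^3 - 151*d^2 - 48*d + 64)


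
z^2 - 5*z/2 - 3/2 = (z - 3)*(z + 1/2)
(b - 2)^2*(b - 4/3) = b^3 - 16*b^2/3 + 28*b/3 - 16/3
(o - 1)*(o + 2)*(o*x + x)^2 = o^4*x^2 + 3*o^3*x^2 + o^2*x^2 - 3*o*x^2 - 2*x^2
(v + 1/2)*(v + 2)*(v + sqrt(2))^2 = v^4 + 5*v^3/2 + 2*sqrt(2)*v^3 + 3*v^2 + 5*sqrt(2)*v^2 + 2*sqrt(2)*v + 5*v + 2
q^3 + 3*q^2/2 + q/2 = q*(q + 1/2)*(q + 1)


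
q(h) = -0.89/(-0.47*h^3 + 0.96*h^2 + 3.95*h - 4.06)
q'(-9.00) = -0.00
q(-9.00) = -0.00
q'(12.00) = -0.00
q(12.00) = 0.00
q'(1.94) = 0.15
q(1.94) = -0.24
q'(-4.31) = -0.02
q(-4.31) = -0.03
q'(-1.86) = -0.16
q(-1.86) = 0.18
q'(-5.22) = -0.01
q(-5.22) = -0.01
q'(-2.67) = -7.14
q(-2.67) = -0.75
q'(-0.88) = 0.02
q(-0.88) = 0.14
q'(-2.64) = -13.46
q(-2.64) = -1.05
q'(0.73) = 5.70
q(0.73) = 1.05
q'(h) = -0.89*(1.41*h^2 - 1.92*h - 3.95)/(-0.47*h^3 + 0.96*h^2 + 3.95*h - 4.06)^2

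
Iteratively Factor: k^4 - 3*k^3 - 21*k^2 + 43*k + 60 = (k - 3)*(k^3 - 21*k - 20) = (k - 3)*(k + 4)*(k^2 - 4*k - 5) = (k - 5)*(k - 3)*(k + 4)*(k + 1)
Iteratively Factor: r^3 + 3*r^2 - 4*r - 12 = (r - 2)*(r^2 + 5*r + 6) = (r - 2)*(r + 2)*(r + 3)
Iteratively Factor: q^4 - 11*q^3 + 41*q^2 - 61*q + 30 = (q - 3)*(q^3 - 8*q^2 + 17*q - 10) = (q - 3)*(q - 1)*(q^2 - 7*q + 10) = (q - 5)*(q - 3)*(q - 1)*(q - 2)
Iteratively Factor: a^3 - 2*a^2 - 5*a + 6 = (a + 2)*(a^2 - 4*a + 3) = (a - 1)*(a + 2)*(a - 3)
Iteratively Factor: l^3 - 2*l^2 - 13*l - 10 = (l - 5)*(l^2 + 3*l + 2) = (l - 5)*(l + 1)*(l + 2)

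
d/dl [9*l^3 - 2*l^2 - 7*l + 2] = 27*l^2 - 4*l - 7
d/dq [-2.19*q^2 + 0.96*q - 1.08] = 0.96 - 4.38*q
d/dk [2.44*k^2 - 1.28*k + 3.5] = 4.88*k - 1.28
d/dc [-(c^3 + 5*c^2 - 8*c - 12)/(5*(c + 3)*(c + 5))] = (-c^4 - 16*c^3 - 93*c^2 - 174*c + 24)/(5*(c^4 + 16*c^3 + 94*c^2 + 240*c + 225))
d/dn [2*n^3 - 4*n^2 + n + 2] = 6*n^2 - 8*n + 1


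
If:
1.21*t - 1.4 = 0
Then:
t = 1.16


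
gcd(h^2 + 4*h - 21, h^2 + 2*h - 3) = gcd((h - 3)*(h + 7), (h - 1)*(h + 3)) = 1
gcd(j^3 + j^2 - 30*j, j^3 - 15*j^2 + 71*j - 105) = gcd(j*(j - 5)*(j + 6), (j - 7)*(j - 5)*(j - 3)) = j - 5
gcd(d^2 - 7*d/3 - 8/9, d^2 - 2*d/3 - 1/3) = d + 1/3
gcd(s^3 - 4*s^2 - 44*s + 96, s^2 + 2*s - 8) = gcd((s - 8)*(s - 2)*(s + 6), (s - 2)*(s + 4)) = s - 2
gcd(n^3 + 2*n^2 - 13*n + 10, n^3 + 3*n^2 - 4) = n - 1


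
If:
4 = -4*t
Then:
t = -1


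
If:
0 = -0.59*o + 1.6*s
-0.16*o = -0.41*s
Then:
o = 0.00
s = 0.00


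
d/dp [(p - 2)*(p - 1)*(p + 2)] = 3*p^2 - 2*p - 4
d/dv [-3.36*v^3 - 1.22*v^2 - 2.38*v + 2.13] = -10.08*v^2 - 2.44*v - 2.38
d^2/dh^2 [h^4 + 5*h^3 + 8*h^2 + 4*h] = 12*h^2 + 30*h + 16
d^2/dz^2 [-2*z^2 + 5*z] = -4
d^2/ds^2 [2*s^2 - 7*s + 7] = 4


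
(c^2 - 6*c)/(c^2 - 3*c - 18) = c/(c + 3)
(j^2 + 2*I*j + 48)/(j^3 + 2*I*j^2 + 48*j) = 1/j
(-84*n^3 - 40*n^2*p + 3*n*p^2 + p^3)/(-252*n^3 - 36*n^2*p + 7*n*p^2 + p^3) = (2*n + p)/(6*n + p)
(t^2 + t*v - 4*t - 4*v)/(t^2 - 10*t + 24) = (t + v)/(t - 6)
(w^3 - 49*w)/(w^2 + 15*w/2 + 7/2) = 2*w*(w - 7)/(2*w + 1)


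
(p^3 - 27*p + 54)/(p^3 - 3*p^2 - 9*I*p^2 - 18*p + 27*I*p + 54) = (p^2 + 3*p - 18)/(p^2 - 9*I*p - 18)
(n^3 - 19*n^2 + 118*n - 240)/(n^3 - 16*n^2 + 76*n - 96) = (n - 5)/(n - 2)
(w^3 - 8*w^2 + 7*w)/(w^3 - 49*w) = (w - 1)/(w + 7)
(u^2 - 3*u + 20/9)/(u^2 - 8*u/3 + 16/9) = (3*u - 5)/(3*u - 4)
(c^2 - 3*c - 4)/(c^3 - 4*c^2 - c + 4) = 1/(c - 1)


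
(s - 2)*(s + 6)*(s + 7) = s^3 + 11*s^2 + 16*s - 84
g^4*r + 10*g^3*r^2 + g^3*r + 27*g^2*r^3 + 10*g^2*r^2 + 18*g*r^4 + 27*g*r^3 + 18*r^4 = (g + r)*(g + 3*r)*(g + 6*r)*(g*r + r)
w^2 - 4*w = w*(w - 4)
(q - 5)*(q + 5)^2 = q^3 + 5*q^2 - 25*q - 125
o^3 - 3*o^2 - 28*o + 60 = (o - 6)*(o - 2)*(o + 5)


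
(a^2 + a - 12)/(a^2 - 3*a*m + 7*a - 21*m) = (a^2 + a - 12)/(a^2 - 3*a*m + 7*a - 21*m)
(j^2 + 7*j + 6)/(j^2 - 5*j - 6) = (j + 6)/(j - 6)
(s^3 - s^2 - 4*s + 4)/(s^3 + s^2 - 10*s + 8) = (s + 2)/(s + 4)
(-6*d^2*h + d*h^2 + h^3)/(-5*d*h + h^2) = (6*d^2 - d*h - h^2)/(5*d - h)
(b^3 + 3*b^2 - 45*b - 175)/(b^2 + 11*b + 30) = (b^2 - 2*b - 35)/(b + 6)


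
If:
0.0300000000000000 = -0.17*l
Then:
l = -0.18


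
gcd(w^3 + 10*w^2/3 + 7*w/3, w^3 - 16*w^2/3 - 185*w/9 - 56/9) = w + 7/3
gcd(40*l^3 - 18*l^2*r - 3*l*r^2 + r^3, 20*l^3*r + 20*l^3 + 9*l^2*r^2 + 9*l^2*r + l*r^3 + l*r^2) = 4*l + r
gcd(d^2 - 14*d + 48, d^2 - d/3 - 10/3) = 1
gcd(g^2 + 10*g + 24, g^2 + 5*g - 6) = g + 6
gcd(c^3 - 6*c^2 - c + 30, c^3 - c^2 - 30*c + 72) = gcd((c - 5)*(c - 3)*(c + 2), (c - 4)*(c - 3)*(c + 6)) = c - 3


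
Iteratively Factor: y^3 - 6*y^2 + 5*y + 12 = (y + 1)*(y^2 - 7*y + 12) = (y - 3)*(y + 1)*(y - 4)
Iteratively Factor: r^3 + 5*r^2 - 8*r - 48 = (r - 3)*(r^2 + 8*r + 16) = (r - 3)*(r + 4)*(r + 4)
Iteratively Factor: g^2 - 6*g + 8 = (g - 4)*(g - 2)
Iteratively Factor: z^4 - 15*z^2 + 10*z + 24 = (z - 2)*(z^3 + 2*z^2 - 11*z - 12) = (z - 3)*(z - 2)*(z^2 + 5*z + 4) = (z - 3)*(z - 2)*(z + 1)*(z + 4)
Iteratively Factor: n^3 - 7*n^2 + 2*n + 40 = (n - 4)*(n^2 - 3*n - 10) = (n - 4)*(n + 2)*(n - 5)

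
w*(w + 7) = w^2 + 7*w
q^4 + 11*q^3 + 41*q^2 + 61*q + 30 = (q + 1)*(q + 2)*(q + 3)*(q + 5)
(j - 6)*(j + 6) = j^2 - 36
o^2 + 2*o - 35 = (o - 5)*(o + 7)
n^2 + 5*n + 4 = (n + 1)*(n + 4)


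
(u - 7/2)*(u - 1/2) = u^2 - 4*u + 7/4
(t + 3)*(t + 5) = t^2 + 8*t + 15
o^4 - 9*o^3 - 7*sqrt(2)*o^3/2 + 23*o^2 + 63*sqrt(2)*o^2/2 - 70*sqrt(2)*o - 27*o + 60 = (o - 5)*(o - 4)*(o - 3*sqrt(2))*(o - sqrt(2)/2)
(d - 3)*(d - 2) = d^2 - 5*d + 6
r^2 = r^2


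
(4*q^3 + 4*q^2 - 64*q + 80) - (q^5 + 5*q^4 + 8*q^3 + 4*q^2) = -q^5 - 5*q^4 - 4*q^3 - 64*q + 80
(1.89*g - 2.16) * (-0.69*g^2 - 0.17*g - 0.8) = -1.3041*g^3 + 1.1691*g^2 - 1.1448*g + 1.728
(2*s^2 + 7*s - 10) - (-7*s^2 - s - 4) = 9*s^2 + 8*s - 6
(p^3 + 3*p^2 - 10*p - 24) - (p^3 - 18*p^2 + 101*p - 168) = 21*p^2 - 111*p + 144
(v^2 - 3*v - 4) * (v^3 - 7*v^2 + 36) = v^5 - 10*v^4 + 17*v^3 + 64*v^2 - 108*v - 144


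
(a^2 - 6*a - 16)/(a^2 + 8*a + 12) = (a - 8)/(a + 6)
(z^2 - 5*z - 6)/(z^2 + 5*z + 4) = (z - 6)/(z + 4)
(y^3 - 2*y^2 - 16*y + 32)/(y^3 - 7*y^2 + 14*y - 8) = (y + 4)/(y - 1)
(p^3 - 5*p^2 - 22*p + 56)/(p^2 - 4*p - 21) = (p^2 + 2*p - 8)/(p + 3)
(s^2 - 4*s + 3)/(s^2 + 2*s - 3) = (s - 3)/(s + 3)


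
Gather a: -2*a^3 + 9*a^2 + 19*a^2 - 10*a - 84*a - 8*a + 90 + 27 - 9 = -2*a^3 + 28*a^2 - 102*a + 108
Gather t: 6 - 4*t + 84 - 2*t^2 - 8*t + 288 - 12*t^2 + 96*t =-14*t^2 + 84*t + 378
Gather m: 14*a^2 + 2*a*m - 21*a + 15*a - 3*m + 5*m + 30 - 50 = 14*a^2 - 6*a + m*(2*a + 2) - 20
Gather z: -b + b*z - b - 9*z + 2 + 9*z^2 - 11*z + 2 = -2*b + 9*z^2 + z*(b - 20) + 4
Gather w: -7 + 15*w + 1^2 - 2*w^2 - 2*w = -2*w^2 + 13*w - 6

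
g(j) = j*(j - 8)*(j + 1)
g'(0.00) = -8.00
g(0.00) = 0.00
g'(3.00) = -23.00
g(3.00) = -60.00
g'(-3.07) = 63.25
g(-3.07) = -70.35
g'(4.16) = -14.32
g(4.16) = -82.43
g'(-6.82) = 227.02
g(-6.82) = -588.24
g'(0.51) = -14.36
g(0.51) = -5.77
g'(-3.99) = 95.62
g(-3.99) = -143.04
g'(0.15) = -10.03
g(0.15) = -1.35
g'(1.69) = -23.09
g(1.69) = -28.69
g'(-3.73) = 85.96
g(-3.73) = -119.45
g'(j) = j*(j - 8) + j*(j + 1) + (j - 8)*(j + 1)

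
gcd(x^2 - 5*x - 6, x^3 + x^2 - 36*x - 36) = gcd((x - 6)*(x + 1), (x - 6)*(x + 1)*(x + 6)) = x^2 - 5*x - 6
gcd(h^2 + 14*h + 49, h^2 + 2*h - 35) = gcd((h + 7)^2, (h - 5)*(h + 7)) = h + 7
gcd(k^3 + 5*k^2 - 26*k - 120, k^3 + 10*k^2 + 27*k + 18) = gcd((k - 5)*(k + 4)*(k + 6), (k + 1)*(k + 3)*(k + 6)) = k + 6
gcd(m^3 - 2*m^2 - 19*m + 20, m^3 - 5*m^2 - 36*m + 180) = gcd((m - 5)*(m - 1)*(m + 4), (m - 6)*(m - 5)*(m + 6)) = m - 5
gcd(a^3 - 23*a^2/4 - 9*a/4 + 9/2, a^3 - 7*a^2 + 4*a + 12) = a^2 - 5*a - 6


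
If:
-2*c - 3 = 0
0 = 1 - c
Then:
No Solution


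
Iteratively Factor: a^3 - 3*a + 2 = (a + 2)*(a^2 - 2*a + 1) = (a - 1)*(a + 2)*(a - 1)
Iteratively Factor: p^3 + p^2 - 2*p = (p + 2)*(p^2 - p) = (p - 1)*(p + 2)*(p)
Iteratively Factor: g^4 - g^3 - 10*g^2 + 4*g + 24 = (g + 2)*(g^3 - 3*g^2 - 4*g + 12) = (g + 2)^2*(g^2 - 5*g + 6) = (g - 3)*(g + 2)^2*(g - 2)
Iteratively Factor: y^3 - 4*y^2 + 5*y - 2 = (y - 1)*(y^2 - 3*y + 2) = (y - 2)*(y - 1)*(y - 1)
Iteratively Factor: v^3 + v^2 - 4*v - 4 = (v - 2)*(v^2 + 3*v + 2) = (v - 2)*(v + 1)*(v + 2)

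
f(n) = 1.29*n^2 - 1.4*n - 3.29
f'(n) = 2.58*n - 1.4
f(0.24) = -3.55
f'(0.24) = -0.78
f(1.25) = -3.02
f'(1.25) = 1.82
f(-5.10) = 37.40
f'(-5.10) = -14.56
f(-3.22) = 14.59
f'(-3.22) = -9.71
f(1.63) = -2.14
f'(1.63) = 2.81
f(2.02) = -0.85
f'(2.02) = 3.81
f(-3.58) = 18.26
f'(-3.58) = -10.64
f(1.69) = -1.97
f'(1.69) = 2.96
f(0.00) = -3.29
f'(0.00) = -1.40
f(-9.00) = 113.80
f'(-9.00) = -24.62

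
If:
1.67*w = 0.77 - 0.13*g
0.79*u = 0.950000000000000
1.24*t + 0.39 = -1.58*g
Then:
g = 5.92307692307692 - 12.8461538461538*w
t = 16.3684863523573*w - 7.86166253101737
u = 1.20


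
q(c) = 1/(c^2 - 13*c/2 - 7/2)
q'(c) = (13/2 - 2*c)/(c^2 - 13*c/2 - 7/2)^2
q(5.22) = -0.10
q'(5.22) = -0.04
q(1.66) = -0.09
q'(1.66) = 0.02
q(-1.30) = 0.15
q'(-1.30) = 0.21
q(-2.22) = 0.06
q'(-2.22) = 0.04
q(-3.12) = 0.04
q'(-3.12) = 0.02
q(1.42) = -0.09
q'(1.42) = 0.03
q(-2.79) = 0.04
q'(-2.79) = 0.02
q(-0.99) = 0.26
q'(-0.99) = 0.55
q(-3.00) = 0.04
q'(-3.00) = 0.02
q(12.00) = 0.02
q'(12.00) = 0.00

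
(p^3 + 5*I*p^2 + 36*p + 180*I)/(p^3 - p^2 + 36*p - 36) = (p + 5*I)/(p - 1)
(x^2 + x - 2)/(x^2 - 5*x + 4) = (x + 2)/(x - 4)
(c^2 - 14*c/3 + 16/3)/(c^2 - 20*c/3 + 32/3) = (c - 2)/(c - 4)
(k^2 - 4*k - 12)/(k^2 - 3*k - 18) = (k + 2)/(k + 3)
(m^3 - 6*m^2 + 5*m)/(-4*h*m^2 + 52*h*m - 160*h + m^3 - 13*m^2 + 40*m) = m*(1 - m)/(4*h*m - 32*h - m^2 + 8*m)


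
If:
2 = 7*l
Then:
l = 2/7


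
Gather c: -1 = -1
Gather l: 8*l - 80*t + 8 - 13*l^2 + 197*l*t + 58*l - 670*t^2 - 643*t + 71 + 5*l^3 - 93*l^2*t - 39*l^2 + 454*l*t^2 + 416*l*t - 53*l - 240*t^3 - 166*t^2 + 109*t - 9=5*l^3 + l^2*(-93*t - 52) + l*(454*t^2 + 613*t + 13) - 240*t^3 - 836*t^2 - 614*t + 70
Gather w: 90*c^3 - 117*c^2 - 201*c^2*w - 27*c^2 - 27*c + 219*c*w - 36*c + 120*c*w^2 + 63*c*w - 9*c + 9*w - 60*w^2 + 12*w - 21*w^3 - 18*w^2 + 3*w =90*c^3 - 144*c^2 - 72*c - 21*w^3 + w^2*(120*c - 78) + w*(-201*c^2 + 282*c + 24)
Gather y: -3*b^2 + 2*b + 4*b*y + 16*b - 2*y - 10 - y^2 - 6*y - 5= -3*b^2 + 18*b - y^2 + y*(4*b - 8) - 15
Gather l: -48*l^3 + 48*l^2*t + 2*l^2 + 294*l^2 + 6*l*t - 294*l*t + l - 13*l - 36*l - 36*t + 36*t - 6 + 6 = -48*l^3 + l^2*(48*t + 296) + l*(-288*t - 48)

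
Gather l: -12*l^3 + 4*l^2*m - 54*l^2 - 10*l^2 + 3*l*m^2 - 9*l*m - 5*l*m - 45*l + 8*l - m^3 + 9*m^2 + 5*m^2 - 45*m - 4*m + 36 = -12*l^3 + l^2*(4*m - 64) + l*(3*m^2 - 14*m - 37) - m^3 + 14*m^2 - 49*m + 36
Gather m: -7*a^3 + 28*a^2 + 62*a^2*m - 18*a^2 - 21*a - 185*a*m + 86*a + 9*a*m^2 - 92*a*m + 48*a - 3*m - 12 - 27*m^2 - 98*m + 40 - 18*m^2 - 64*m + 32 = -7*a^3 + 10*a^2 + 113*a + m^2*(9*a - 45) + m*(62*a^2 - 277*a - 165) + 60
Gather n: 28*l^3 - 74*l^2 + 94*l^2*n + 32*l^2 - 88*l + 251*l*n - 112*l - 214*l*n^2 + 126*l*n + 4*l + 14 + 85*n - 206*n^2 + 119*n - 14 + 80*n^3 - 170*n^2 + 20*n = 28*l^3 - 42*l^2 - 196*l + 80*n^3 + n^2*(-214*l - 376) + n*(94*l^2 + 377*l + 224)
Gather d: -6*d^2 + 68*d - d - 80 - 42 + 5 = -6*d^2 + 67*d - 117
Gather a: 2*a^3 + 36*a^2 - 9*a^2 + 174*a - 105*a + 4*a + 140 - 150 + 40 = 2*a^3 + 27*a^2 + 73*a + 30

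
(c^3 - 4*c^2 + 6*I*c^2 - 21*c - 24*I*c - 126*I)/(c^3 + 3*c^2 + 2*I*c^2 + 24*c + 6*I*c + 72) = (c - 7)/(c - 4*I)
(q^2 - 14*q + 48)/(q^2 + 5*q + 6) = (q^2 - 14*q + 48)/(q^2 + 5*q + 6)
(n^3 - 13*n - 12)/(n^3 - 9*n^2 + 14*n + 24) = (n + 3)/(n - 6)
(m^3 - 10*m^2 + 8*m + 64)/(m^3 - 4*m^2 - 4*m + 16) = (m - 8)/(m - 2)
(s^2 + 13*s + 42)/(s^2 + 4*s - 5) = (s^2 + 13*s + 42)/(s^2 + 4*s - 5)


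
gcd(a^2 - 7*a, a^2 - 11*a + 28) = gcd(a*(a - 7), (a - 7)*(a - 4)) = a - 7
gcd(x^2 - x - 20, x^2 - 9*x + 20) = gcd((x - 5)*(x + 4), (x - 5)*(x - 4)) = x - 5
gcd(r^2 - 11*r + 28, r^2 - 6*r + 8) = r - 4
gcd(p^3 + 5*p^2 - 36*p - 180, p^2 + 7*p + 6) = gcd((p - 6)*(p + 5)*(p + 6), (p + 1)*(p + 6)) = p + 6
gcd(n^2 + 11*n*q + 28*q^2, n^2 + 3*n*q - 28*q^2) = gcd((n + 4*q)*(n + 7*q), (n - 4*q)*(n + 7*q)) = n + 7*q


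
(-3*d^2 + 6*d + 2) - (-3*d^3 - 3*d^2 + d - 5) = 3*d^3 + 5*d + 7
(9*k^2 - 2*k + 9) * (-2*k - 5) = -18*k^3 - 41*k^2 - 8*k - 45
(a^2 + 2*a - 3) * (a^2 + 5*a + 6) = a^4 + 7*a^3 + 13*a^2 - 3*a - 18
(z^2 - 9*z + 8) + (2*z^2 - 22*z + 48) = 3*z^2 - 31*z + 56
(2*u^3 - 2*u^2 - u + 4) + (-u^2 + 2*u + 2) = 2*u^3 - 3*u^2 + u + 6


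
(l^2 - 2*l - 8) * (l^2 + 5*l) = l^4 + 3*l^3 - 18*l^2 - 40*l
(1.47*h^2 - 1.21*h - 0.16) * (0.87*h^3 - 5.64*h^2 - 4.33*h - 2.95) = 1.2789*h^5 - 9.3435*h^4 + 0.3201*h^3 + 1.8052*h^2 + 4.2623*h + 0.472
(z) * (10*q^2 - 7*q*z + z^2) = 10*q^2*z - 7*q*z^2 + z^3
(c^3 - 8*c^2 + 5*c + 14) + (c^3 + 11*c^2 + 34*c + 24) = 2*c^3 + 3*c^2 + 39*c + 38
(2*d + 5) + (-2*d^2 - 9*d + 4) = -2*d^2 - 7*d + 9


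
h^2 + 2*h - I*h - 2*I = (h + 2)*(h - I)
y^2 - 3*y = y*(y - 3)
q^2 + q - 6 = (q - 2)*(q + 3)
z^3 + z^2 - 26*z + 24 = (z - 4)*(z - 1)*(z + 6)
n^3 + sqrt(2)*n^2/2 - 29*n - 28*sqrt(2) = (n - 4*sqrt(2))*(n + sqrt(2))*(n + 7*sqrt(2)/2)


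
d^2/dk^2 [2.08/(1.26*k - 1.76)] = 6.604416/(1.26*k - 1.76)^3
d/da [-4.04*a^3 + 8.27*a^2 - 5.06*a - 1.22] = -12.12*a^2 + 16.54*a - 5.06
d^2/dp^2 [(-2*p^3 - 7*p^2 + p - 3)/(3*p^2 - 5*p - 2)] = 2*(-158*p^3 - 267*p^2 + 129*p - 131)/(27*p^6 - 135*p^5 + 171*p^4 + 55*p^3 - 114*p^2 - 60*p - 8)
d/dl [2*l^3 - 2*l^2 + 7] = 2*l*(3*l - 2)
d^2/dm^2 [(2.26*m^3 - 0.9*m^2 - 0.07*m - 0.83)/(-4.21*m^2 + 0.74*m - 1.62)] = (-2.8421709430404e-14*m^4 + 36.441246*m^3 + 67.692666*m^2 - 53.96604*m - 5.520764)/(74.618461*m^6 - 39.347502*m^5 + 93.055314*m^4 - 30.686912*m^3 + 35.807508*m^2 - 5.826168*m + 4.251528)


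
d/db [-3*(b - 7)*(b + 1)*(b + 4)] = -9*b^2 + 12*b + 93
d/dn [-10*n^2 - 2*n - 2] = -20*n - 2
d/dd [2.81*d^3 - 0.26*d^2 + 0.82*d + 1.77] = 8.43*d^2 - 0.52*d + 0.82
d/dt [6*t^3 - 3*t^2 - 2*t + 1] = 18*t^2 - 6*t - 2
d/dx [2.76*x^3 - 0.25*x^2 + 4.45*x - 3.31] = 8.28*x^2 - 0.5*x + 4.45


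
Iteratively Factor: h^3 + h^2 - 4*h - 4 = (h + 1)*(h^2 - 4) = (h + 1)*(h + 2)*(h - 2)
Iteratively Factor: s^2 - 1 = (s + 1)*(s - 1)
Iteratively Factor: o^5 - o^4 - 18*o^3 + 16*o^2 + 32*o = (o + 4)*(o^4 - 5*o^3 + 2*o^2 + 8*o) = (o - 4)*(o + 4)*(o^3 - o^2 - 2*o) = (o - 4)*(o + 1)*(o + 4)*(o^2 - 2*o) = (o - 4)*(o - 2)*(o + 1)*(o + 4)*(o)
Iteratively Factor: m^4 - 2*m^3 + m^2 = (m)*(m^3 - 2*m^2 + m) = m*(m - 1)*(m^2 - m) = m^2*(m - 1)*(m - 1)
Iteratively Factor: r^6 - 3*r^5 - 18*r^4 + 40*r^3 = (r + 4)*(r^5 - 7*r^4 + 10*r^3) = r*(r + 4)*(r^4 - 7*r^3 + 10*r^2) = r*(r - 2)*(r + 4)*(r^3 - 5*r^2) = r*(r - 5)*(r - 2)*(r + 4)*(r^2) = r^2*(r - 5)*(r - 2)*(r + 4)*(r)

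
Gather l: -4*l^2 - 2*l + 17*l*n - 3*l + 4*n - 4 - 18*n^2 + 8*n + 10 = -4*l^2 + l*(17*n - 5) - 18*n^2 + 12*n + 6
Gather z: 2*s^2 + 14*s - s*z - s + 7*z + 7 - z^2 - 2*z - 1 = 2*s^2 + 13*s - z^2 + z*(5 - s) + 6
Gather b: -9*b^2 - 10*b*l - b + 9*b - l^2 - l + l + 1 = -9*b^2 + b*(8 - 10*l) - l^2 + 1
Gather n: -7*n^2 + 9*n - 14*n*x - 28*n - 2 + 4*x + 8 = -7*n^2 + n*(-14*x - 19) + 4*x + 6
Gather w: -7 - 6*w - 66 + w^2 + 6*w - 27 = w^2 - 100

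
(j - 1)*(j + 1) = j^2 - 1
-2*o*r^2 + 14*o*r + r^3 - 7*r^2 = r*(-2*o + r)*(r - 7)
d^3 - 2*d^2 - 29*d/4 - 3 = (d - 4)*(d + 1/2)*(d + 3/2)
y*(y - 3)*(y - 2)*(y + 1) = y^4 - 4*y^3 + y^2 + 6*y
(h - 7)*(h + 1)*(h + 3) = h^3 - 3*h^2 - 25*h - 21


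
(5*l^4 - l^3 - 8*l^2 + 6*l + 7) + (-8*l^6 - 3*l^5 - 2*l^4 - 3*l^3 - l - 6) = -8*l^6 - 3*l^5 + 3*l^4 - 4*l^3 - 8*l^2 + 5*l + 1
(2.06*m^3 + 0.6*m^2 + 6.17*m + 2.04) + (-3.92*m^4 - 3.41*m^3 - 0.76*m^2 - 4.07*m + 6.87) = -3.92*m^4 - 1.35*m^3 - 0.16*m^2 + 2.1*m + 8.91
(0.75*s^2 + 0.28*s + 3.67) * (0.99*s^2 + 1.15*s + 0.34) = 0.7425*s^4 + 1.1397*s^3 + 4.2103*s^2 + 4.3157*s + 1.2478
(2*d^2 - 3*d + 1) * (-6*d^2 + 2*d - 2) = -12*d^4 + 22*d^3 - 16*d^2 + 8*d - 2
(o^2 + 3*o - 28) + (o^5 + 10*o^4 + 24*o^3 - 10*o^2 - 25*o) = o^5 + 10*o^4 + 24*o^3 - 9*o^2 - 22*o - 28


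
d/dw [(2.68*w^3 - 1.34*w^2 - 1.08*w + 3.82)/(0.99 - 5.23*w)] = (-28.0328*w^3 + 14.9678*w^2 - 2.6532*w + 18.9094)/(27.3529*w^2 - 10.3554*w + 0.9801)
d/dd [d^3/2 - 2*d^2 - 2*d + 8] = 3*d^2/2 - 4*d - 2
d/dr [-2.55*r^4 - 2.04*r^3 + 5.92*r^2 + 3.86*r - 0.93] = -10.2*r^3 - 6.12*r^2 + 11.84*r + 3.86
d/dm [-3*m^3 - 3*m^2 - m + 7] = -9*m^2 - 6*m - 1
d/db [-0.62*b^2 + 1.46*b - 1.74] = 1.46 - 1.24*b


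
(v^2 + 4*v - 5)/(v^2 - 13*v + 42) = (v^2 + 4*v - 5)/(v^2 - 13*v + 42)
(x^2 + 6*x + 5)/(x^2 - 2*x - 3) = (x + 5)/(x - 3)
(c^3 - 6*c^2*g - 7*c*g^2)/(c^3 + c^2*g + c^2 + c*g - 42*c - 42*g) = c*(c - 7*g)/(c^2 + c - 42)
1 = 1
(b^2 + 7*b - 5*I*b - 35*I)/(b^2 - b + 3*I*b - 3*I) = (b^2 + b*(7 - 5*I) - 35*I)/(b^2 + b*(-1 + 3*I) - 3*I)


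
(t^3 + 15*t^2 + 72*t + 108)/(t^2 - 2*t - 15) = (t^2 + 12*t + 36)/(t - 5)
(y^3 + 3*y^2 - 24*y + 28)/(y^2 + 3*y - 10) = (y^2 + 5*y - 14)/(y + 5)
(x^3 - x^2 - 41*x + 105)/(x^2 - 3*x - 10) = (x^2 + 4*x - 21)/(x + 2)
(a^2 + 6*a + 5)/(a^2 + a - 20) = (a + 1)/(a - 4)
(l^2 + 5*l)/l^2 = (l + 5)/l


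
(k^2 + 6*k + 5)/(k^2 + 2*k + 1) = (k + 5)/(k + 1)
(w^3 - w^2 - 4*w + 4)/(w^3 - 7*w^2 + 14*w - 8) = (w + 2)/(w - 4)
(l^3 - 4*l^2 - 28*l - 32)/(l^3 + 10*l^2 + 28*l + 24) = (l - 8)/(l + 6)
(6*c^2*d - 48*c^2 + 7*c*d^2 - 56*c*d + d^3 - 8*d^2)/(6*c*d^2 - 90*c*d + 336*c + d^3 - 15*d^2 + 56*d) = (c + d)/(d - 7)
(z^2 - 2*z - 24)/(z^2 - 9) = (z^2 - 2*z - 24)/(z^2 - 9)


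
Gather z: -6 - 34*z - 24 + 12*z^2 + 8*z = 12*z^2 - 26*z - 30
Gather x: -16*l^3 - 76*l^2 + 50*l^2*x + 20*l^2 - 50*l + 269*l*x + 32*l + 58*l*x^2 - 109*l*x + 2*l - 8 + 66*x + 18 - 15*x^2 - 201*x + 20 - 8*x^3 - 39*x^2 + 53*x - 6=-16*l^3 - 56*l^2 - 16*l - 8*x^3 + x^2*(58*l - 54) + x*(50*l^2 + 160*l - 82) + 24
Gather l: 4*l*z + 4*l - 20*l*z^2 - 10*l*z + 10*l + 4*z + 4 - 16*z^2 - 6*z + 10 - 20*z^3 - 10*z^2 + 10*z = l*(-20*z^2 - 6*z + 14) - 20*z^3 - 26*z^2 + 8*z + 14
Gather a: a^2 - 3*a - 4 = a^2 - 3*a - 4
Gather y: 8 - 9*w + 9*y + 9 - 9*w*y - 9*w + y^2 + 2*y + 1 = -18*w + y^2 + y*(11 - 9*w) + 18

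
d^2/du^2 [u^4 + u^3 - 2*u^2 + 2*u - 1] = 12*u^2 + 6*u - 4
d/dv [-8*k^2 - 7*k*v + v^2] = -7*k + 2*v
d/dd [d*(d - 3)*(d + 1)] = 3*d^2 - 4*d - 3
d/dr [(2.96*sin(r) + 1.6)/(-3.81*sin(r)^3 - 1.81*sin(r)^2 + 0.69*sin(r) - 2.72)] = (22.5552*sin(r)^3 + 23.6456*sin(r)^2 + 5.792*sin(r) - 9.1552)*cos(r)/(14.5161*sin(r)^6 + 13.7922*sin(r)^5 - 1.9817*sin(r)^4 + 18.2286*sin(r)^3 + 10.3225*sin(r)^2 - 3.7536*sin(r) + 7.3984)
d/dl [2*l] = 2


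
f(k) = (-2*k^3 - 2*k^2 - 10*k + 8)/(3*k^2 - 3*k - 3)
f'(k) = (3 - 6*k)*(-2*k^3 - 2*k^2 - 10*k + 8)/(3*k^2 - 3*k - 3)^2 + (-6*k^2 - 4*k - 10)/(3*k^2 - 3*k - 3) = 2*(-k^4 + 2*k^3 + 9*k^2 - 6*k + 9)/(3*(k^4 - 2*k^3 - k^2 + 2*k + 1))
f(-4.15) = 2.59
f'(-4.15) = -0.40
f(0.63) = -0.11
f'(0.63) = 4.01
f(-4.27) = 2.63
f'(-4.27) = -0.42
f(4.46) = -5.86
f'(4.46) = -0.18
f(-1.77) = 2.61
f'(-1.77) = 1.18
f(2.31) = -8.30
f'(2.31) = 6.39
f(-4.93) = 2.93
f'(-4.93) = -0.48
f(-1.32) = 3.61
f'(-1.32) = 3.91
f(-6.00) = 3.48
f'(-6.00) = -0.54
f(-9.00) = 5.22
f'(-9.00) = -0.61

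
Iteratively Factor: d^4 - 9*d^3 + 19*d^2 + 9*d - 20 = (d - 4)*(d^3 - 5*d^2 - d + 5) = (d - 4)*(d + 1)*(d^2 - 6*d + 5) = (d - 5)*(d - 4)*(d + 1)*(d - 1)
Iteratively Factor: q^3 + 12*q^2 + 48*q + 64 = (q + 4)*(q^2 + 8*q + 16) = (q + 4)^2*(q + 4)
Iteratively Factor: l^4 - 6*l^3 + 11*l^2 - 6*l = (l - 2)*(l^3 - 4*l^2 + 3*l) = (l - 2)*(l - 1)*(l^2 - 3*l) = (l - 3)*(l - 2)*(l - 1)*(l)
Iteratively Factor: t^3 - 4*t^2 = (t)*(t^2 - 4*t) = t^2*(t - 4)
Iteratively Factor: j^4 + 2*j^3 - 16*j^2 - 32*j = (j)*(j^3 + 2*j^2 - 16*j - 32) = j*(j + 4)*(j^2 - 2*j - 8) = j*(j - 4)*(j + 4)*(j + 2)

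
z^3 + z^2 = z^2*(z + 1)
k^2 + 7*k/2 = k*(k + 7/2)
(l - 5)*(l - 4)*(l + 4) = l^3 - 5*l^2 - 16*l + 80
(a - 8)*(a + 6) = a^2 - 2*a - 48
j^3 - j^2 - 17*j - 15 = (j - 5)*(j + 1)*(j + 3)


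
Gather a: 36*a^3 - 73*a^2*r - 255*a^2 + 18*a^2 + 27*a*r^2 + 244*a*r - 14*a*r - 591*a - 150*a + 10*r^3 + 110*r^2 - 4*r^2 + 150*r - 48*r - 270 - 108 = 36*a^3 + a^2*(-73*r - 237) + a*(27*r^2 + 230*r - 741) + 10*r^3 + 106*r^2 + 102*r - 378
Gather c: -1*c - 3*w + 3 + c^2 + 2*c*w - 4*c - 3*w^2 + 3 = c^2 + c*(2*w - 5) - 3*w^2 - 3*w + 6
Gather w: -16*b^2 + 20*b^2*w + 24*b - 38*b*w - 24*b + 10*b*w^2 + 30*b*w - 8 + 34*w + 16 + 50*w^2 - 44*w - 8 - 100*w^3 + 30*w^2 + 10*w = -16*b^2 - 100*w^3 + w^2*(10*b + 80) + w*(20*b^2 - 8*b)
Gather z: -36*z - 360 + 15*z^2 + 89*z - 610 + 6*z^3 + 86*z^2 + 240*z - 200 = 6*z^3 + 101*z^2 + 293*z - 1170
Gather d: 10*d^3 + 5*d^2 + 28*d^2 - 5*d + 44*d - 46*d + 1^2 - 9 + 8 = 10*d^3 + 33*d^2 - 7*d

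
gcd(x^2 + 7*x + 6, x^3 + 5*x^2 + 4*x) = x + 1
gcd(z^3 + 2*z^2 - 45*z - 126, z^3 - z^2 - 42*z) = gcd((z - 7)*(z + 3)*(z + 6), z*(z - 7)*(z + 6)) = z^2 - z - 42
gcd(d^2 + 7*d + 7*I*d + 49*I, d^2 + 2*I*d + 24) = 1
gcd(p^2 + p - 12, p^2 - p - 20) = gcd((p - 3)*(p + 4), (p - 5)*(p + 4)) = p + 4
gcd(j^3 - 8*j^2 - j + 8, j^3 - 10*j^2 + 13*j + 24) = j^2 - 7*j - 8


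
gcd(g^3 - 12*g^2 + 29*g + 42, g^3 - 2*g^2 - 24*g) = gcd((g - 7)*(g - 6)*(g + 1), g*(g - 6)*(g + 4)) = g - 6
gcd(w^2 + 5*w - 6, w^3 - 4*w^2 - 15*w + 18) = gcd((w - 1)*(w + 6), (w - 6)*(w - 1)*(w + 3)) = w - 1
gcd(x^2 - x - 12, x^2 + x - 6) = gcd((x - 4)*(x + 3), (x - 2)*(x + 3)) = x + 3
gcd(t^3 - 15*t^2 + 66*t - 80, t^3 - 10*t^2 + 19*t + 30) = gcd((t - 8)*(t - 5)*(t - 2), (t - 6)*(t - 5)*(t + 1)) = t - 5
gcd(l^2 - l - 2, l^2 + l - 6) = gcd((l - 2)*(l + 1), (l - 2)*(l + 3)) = l - 2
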